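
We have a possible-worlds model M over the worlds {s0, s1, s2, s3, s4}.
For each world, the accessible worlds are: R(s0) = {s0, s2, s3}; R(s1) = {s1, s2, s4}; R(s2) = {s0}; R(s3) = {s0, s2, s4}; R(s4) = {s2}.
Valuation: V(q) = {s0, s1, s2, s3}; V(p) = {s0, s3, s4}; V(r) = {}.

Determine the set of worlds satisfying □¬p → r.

Recall that □ψ holds at a world iff ψ holds at every accessible world, and ◇ψ holds iff ψ holds at some accessible world.
Let φ = □¬p → r. Evaluate φ at each world:
  s0 (successors {s0, s2, s3}): φ is true.
  s1 (successors {s1, s2, s4}): φ is true.
  s2 (successors {s0}): φ is true.
  s3 (successors {s0, s2, s4}): φ is true.
  s4 (successors {s2}): φ is false.
For instance, at s4:
  At s4: □¬p is true, r is false, so □¬p → r is false.
    At s4: □¬p requires ¬p at every successor {s2}.
      At s2: ¬p is true.
    So □¬p is true at s4.
Satisfying worlds: {s0, s1, s2, s3}

s0, s1, s2, s3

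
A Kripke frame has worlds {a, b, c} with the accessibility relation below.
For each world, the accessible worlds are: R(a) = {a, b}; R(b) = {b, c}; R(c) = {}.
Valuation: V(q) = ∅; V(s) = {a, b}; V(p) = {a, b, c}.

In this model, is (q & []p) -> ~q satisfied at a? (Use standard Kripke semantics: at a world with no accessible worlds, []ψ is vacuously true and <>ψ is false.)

Yes

Recall that []ψ holds at a world iff ψ holds at every accessible world, and <>ψ holds iff ψ holds at some accessible world.
At a: q & []p is false, ~q is true, so (q & []p) -> ~q is true.
  At a: q is false, []p is true, so q & []p is false.
    At a: []p requires p at every successor {a, b}.
      At a: p is true.
      At b: p is true.
    So []p is true at a.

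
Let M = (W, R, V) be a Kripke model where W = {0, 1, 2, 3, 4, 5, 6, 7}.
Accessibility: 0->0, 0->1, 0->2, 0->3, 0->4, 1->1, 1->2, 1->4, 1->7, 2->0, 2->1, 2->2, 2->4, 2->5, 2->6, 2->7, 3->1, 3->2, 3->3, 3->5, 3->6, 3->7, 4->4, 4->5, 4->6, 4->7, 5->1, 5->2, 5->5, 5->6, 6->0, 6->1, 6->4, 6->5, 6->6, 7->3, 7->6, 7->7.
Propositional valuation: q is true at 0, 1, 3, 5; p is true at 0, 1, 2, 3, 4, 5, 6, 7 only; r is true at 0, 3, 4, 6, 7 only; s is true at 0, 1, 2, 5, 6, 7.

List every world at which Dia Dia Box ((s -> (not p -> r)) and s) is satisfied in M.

Recall that Box ψ holds at a world iff ψ holds at every accessible world, and Dia ψ holds iff ψ holds at some accessible world.
Let φ = Dia Dia Box ((s -> (not p -> r)) and s). Evaluate φ at each world:
  0 (successors {0, 1, 2, 3, 4}): φ is true.
  1 (successors {1, 2, 4, 7}): φ is true.
  2 (successors {0, 1, 2, 4, 5, 6, 7}): φ is true.
  3 (successors {1, 2, 3, 5, 6, 7}): φ is true.
  4 (successors {4, 5, 6, 7}): φ is true.
  5 (successors {1, 2, 5, 6}): φ is true.
  6 (successors {0, 1, 4, 5, 6}): φ is true.
  7 (successors {3, 6, 7}): φ is true.
For instance, at 7:
  At 7: Dia Dia Box ((s -> (not p -> r)) and s) requires Dia Box ((s -> (not p -> r)) and s) at some successor in {3, 6, 7}.
    Dia Box ((s -> (not p -> r)) and s) holds at 3, so Dia Dia Box ((s -> (not p -> r)) and s) is true at 7.
      At 3: Dia Box ((s -> (not p -> r)) and s) requires Box ((s -> (not p -> r)) and s) at some successor in {1, 2, 3, 5, 6, 7}.
        Box ((s -> (not p -> r)) and s) holds at 5, so Dia Box ((s -> (not p -> r)) and s) is true at 3.
Satisfying worlds: {0, 1, 2, 3, 4, 5, 6, 7}

0, 1, 2, 3, 4, 5, 6, 7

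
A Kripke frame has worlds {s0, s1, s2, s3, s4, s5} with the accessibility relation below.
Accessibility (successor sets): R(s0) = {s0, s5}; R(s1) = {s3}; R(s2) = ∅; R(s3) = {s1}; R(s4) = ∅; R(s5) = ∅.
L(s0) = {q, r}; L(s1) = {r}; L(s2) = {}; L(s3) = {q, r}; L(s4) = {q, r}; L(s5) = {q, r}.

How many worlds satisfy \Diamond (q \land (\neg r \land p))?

Recall that \Diamond ψ holds at a world iff ψ holds at some accessible world.
Let φ = \Diamond (q \land (\neg r \land p)). Evaluate φ at each world:
  s0 (successors {s0, s5}): φ is false.
  s1 (successors {s3}): φ is false.
  s2 (successors ∅): φ is false.
  s3 (successors {s1}): φ is false.
  s4 (successors ∅): φ is false.
  s5 (successors ∅): φ is false.
For instance, at s3:
  At s3: \Diamond (q \land (\neg r \land p)) requires q \land (\neg r \land p) at some successor in {s1}.
    At s1: q \land (\neg r \land p) is false.
  So \Diamond (q \land (\neg r \land p)) is false at s3.
Satisfying worlds: none.

0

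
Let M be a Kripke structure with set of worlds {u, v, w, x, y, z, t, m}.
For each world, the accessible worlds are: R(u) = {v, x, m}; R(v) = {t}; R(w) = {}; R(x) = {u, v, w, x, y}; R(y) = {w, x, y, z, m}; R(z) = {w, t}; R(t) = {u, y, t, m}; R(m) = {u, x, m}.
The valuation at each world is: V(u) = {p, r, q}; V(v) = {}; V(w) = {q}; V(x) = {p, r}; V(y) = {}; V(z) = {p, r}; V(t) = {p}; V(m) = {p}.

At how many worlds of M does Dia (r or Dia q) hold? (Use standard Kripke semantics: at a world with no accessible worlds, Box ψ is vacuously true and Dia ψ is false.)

7

Let φ = Dia (r or Dia q). Evaluate φ at each world:
  u (successors {v, x, m}): φ is true.
  v (successors {t}): φ is true.
  w (successors ∅): φ is false.
  x (successors {u, v, w, x, y}): φ is true.
  y (successors {w, x, y, z, m}): φ is true.
  z (successors {w, t}): φ is true.
  t (successors {u, y, t, m}): φ is true.
  m (successors {u, x, m}): φ is true.
For instance, at v:
  At v: Dia (r or Dia q) requires r or Dia q at some successor in {t}.
    r or Dia q holds at t, so Dia (r or Dia q) is true at v.
      At t: r is false, Dia q is true, so r or Dia q is true.
Satisfying worlds: {u, v, x, y, z, t, m}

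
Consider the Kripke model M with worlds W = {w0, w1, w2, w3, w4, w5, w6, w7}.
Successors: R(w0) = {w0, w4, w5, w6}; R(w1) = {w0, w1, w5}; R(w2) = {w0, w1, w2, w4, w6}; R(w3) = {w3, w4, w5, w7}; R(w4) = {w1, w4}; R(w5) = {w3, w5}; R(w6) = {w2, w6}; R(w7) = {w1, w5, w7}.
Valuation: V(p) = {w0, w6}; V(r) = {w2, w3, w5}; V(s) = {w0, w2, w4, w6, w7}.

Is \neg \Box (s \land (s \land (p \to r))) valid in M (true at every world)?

Yes

Let φ = \neg \Box (s \land (s \land (p \to r))). Evaluate φ at each world:
  w0 (successors {w0, w4, w5, w6}): φ is true.
  w1 (successors {w0, w1, w5}): φ is true.
  w2 (successors {w0, w1, w2, w4, w6}): φ is true.
  w3 (successors {w3, w4, w5, w7}): φ is true.
  w4 (successors {w1, w4}): φ is true.
  w5 (successors {w3, w5}): φ is true.
  w6 (successors {w2, w6}): φ is true.
  w7 (successors {w1, w5, w7}): φ is true.
For instance, at w5:
  At w5: \Box (s \land (s \land (p \to r))) is false, so \neg \Box (s \land (s \land (p \to r))) is true.
    At w5: \Box (s \land (s \land (p \to r))) requires s \land (s \land (p \to r)) at every successor {w3, w5}.
      s \land (s \land (p \to r)) fails at w3, so \Box (s \land (s \land (p \to r))) is false at w5.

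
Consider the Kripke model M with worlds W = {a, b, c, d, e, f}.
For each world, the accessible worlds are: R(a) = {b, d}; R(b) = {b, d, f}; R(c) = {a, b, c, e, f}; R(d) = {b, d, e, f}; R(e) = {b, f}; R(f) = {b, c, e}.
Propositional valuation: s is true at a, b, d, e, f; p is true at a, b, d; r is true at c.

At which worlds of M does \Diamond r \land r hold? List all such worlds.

Recall that \Diamond ψ holds at a world iff ψ holds at some accessible world.
Let φ = \Diamond r \land r. Evaluate φ at each world:
  a (successors {b, d}): φ is false.
  b (successors {b, d, f}): φ is false.
  c (successors {a, b, c, e, f}): φ is true.
  d (successors {b, d, e, f}): φ is false.
  e (successors {b, f}): φ is false.
  f (successors {b, c, e}): φ is false.
For instance, at c:
  At c: \Diamond r is true, r is true, so \Diamond r \land r is true.
    At c: \Diamond r requires r at some successor in {a, b, c, e, f}.
      r holds at c, so \Diamond r is true at c.
Satisfying worlds: {c}

c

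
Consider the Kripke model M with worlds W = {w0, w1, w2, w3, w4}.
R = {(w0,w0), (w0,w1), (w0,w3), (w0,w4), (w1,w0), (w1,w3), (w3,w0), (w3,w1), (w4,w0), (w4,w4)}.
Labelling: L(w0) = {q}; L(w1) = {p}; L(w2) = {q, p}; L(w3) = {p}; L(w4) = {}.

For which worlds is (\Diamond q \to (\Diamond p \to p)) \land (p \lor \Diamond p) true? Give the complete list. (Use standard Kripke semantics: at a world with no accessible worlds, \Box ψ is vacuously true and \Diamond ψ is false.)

w1, w2, w3

Let φ = (\Diamond q \to (\Diamond p \to p)) \land (p \lor \Diamond p). Evaluate φ at each world:
  w0 (successors {w0, w1, w3, w4}): φ is false.
  w1 (successors {w0, w3}): φ is true.
  w2 (successors ∅): φ is true.
  w3 (successors {w0, w1}): φ is true.
  w4 (successors {w0, w4}): φ is false.
For instance, at w3:
  At w3: \Diamond q \to (\Diamond p \to p) is true, p \lor \Diamond p is true, so (\Diamond q \to (\Diamond p \to p)) \land (p \lor \Diamond p) is true.
    At w3: \Diamond q is true, \Diamond p \to p is true, so \Diamond q \to (\Diamond p \to p) is true.
      At w3: \Diamond q requires q at some successor in {w0, w1}.
        q holds at w0, so \Diamond q is true at w3.
      At w3: \Diamond p is true, p is true, so \Diamond p \to p is true.
    At w3: p is true, \Diamond p is true, so p \lor \Diamond p is true.
      At w3: \Diamond p requires p at some successor in {w0, w1}.
        p holds at w1, so \Diamond p is true at w3.
Satisfying worlds: {w1, w2, w3}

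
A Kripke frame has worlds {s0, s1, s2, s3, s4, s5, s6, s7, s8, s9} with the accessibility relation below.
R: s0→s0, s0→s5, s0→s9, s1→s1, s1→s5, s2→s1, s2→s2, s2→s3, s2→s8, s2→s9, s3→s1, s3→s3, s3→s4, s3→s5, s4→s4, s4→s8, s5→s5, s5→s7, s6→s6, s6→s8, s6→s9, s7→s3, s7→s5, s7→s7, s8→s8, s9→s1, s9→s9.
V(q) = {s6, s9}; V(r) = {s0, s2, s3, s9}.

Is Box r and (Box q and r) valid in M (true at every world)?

No

Let φ = Box r and (Box q and r). Evaluate φ at each world:
  s0 (successors {s0, s5, s9}): φ is false.
  s1 (successors {s1, s5}): φ is false.
  s2 (successors {s1, s2, s3, s8, s9}): φ is false.
  s3 (successors {s1, s3, s4, s5}): φ is false.
  s4 (successors {s4, s8}): φ is false.
  s5 (successors {s5, s7}): φ is false.
  s6 (successors {s6, s8, s9}): φ is false.
  s7 (successors {s3, s5, s7}): φ is false.
  s8 (successors {s8}): φ is false.
  s9 (successors {s1, s9}): φ is false.
Detail at s0 (counterexample):
  At s0: Box r is false, Box q and r is false, so Box r and (Box q and r) is false.
    At s0: Box r requires r at every successor {s0, s5, s9}.
      r fails at s5, so Box r is false at s0.
    At s0: Box q is false, r is true, so Box q and r is false.
      At s0: Box q requires q at every successor {s0, s5, s9}.
        q fails at s0, so Box q is false at s0.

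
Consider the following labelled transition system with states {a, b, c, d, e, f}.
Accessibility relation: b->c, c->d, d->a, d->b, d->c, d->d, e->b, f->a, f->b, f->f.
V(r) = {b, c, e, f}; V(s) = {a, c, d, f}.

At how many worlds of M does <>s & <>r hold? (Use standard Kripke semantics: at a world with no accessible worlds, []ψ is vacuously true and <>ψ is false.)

3

Let φ = <>s & <>r. Evaluate φ at each world:
  a (successors ∅): φ is false.
  b (successors {c}): φ is true.
  c (successors {d}): φ is false.
  d (successors {a, b, c, d}): φ is true.
  e (successors {b}): φ is false.
  f (successors {a, b, f}): φ is true.
For instance, at c:
  At c: <>s is true, <>r is false, so <>s & <>r is false.
    At c: <>s requires s at some successor in {d}.
      s holds at d, so <>s is true at c.
    At c: <>r requires r at some successor in {d}.
      At d: r is false.
    So <>r is false at c.
Satisfying worlds: {b, d, f}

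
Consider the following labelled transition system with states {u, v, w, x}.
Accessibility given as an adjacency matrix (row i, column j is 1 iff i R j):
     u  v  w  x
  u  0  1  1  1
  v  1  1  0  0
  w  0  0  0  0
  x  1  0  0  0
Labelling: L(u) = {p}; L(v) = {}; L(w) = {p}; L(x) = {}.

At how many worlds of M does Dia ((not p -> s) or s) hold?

Let φ = Dia ((not p -> s) or s). Evaluate φ at each world:
  u (successors {v, w, x}): φ is true.
  v (successors {u, v}): φ is true.
  w (successors ∅): φ is false.
  x (successors {u}): φ is true.
For instance, at x:
  At x: Dia ((not p -> s) or s) requires (not p -> s) or s at some successor in {u}.
    (not p -> s) or s holds at u, so Dia ((not p -> s) or s) is true at x.
Satisfying worlds: {u, v, x}

3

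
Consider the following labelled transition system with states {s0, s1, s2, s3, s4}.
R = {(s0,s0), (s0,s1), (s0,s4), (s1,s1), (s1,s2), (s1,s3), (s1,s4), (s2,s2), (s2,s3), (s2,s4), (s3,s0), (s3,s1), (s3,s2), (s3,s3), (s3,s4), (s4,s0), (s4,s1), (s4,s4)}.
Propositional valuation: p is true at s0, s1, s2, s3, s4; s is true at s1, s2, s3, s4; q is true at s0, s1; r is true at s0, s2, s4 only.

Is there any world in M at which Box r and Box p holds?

Let φ = Box r and Box p. Evaluate φ at each world:
  s0 (successors {s0, s1, s4}): φ is false.
  s1 (successors {s1, s2, s3, s4}): φ is false.
  s2 (successors {s2, s3, s4}): φ is false.
  s3 (successors {s0, s1, s2, s3, s4}): φ is false.
  s4 (successors {s0, s1, s4}): φ is false.
For instance, at s2:
  At s2: Box r is false, Box p is true, so Box r and Box p is false.
    At s2: Box r requires r at every successor {s2, s3, s4}.
      r fails at s3, so Box r is false at s2.
    At s2: Box p requires p at every successor {s2, s3, s4}.
      At s2: p is true.
      At s3: p is true.
      At s4: p is true.
    So Box p is true at s2.

No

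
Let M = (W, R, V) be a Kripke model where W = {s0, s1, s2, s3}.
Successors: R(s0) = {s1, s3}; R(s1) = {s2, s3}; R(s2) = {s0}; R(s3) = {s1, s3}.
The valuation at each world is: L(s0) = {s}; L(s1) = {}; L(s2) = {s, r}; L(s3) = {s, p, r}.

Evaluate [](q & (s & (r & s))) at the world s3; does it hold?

No

At s3: [](q & (s & (r & s))) requires q & (s & (r & s)) at every successor {s1, s3}.
  q & (s & (r & s)) fails at s1, so [](q & (s & (r & s))) is false at s3.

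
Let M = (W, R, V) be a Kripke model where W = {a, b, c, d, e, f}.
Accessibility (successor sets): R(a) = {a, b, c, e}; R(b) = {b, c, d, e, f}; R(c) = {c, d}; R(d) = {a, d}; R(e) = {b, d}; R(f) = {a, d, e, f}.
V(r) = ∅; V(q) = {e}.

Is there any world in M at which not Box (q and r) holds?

Let φ = not Box (q and r). Evaluate φ at each world:
  a (successors {a, b, c, e}): φ is true.
  b (successors {b, c, d, e, f}): φ is true.
  c (successors {c, d}): φ is true.
  d (successors {a, d}): φ is true.
  e (successors {b, d}): φ is true.
  f (successors {a, d, e, f}): φ is true.
Detail at a (witness):
  At a: Box (q and r) is false, so not Box (q and r) is true.
    At a: Box (q and r) requires q and r at every successor {a, b, c, e}.
      q and r fails at a, so Box (q and r) is false at a.

Yes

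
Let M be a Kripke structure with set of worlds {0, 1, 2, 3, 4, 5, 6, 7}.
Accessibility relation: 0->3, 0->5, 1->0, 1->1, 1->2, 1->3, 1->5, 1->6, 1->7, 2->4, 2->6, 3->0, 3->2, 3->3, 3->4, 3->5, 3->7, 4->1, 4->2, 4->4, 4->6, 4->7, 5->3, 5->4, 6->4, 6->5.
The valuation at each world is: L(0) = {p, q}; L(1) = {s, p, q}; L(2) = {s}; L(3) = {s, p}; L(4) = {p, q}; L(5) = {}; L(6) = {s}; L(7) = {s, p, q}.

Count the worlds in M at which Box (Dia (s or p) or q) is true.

8

Let φ = Box (Dia (s or p) or q). Evaluate φ at each world:
  0 (successors {3, 5}): φ is true.
  1 (successors {0, 1, 2, 3, 5, 6, 7}): φ is true.
  2 (successors {4, 6}): φ is true.
  3 (successors {0, 2, 3, 4, 5, 7}): φ is true.
  4 (successors {1, 2, 4, 6, 7}): φ is true.
  5 (successors {3, 4}): φ is true.
  6 (successors {4, 5}): φ is true.
  7 (successors ∅): φ is true.
For instance, at 6:
  At 6: Box (Dia (s or p) or q) requires Dia (s or p) or q at every successor {4, 5}.
      At 4: Dia (s or p) is true, q is true, so Dia (s or p) or q is true.
      At 5: Dia (s or p) is true, q is false, so Dia (s or p) or q is true.
  So Box (Dia (s or p) or q) is true at 6.
Satisfying worlds: {0, 1, 2, 3, 4, 5, 6, 7}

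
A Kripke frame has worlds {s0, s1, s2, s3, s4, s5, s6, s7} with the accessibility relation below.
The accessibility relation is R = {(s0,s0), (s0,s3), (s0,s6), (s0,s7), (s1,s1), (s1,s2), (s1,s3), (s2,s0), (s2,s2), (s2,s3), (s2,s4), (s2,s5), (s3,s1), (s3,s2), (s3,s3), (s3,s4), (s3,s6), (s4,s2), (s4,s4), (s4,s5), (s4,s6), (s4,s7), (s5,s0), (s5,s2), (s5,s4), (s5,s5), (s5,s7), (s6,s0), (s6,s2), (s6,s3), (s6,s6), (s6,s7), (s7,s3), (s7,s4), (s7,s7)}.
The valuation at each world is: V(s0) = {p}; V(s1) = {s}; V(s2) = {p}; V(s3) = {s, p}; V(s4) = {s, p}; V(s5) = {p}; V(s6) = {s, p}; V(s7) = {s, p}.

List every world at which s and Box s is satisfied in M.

Let φ = s and Box s. Evaluate φ at each world:
  s0 (successors {s0, s3, s6, s7}): φ is false.
  s1 (successors {s1, s2, s3}): φ is false.
  s2 (successors {s0, s2, s3, s4, s5}): φ is false.
  s3 (successors {s1, s2, s3, s4, s6}): φ is false.
  s4 (successors {s2, s4, s5, s6, s7}): φ is false.
  s5 (successors {s0, s2, s4, s5, s7}): φ is false.
  s6 (successors {s0, s2, s3, s6, s7}): φ is false.
  s7 (successors {s3, s4, s7}): φ is true.
For instance, at s4:
  At s4: s is true, Box s is false, so s and Box s is false.
    At s4: Box s requires s at every successor {s2, s4, s5, s6, s7}.
      s fails at s2, so Box s is false at s4.
Satisfying worlds: {s7}

s7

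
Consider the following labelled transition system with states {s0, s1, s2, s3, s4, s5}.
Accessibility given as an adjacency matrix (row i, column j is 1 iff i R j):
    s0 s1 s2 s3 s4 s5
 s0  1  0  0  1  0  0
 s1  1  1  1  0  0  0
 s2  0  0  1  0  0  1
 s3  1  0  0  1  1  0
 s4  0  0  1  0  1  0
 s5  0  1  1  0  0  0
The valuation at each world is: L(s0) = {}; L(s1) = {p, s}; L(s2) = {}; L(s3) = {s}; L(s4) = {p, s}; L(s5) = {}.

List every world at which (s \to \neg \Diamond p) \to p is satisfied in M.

s1, s3, s4

Recall that \Diamond ψ holds at a world iff ψ holds at some accessible world.
Let φ = (s \to \neg \Diamond p) \to p. Evaluate φ at each world:
  s0 (successors {s0, s3}): φ is false.
  s1 (successors {s0, s1, s2}): φ is true.
  s2 (successors {s2, s5}): φ is false.
  s3 (successors {s0, s3, s4}): φ is true.
  s4 (successors {s2, s4}): φ is true.
  s5 (successors {s1, s2}): φ is false.
For instance, at s5:
  At s5: s \to \neg \Diamond p is true, p is false, so (s \to \neg \Diamond p) \to p is false.
    At s5: s is false, \neg \Diamond p is false, so s \to \neg \Diamond p is true.
      At s5: \Diamond p is true, so \neg \Diamond p is false.
Satisfying worlds: {s1, s3, s4}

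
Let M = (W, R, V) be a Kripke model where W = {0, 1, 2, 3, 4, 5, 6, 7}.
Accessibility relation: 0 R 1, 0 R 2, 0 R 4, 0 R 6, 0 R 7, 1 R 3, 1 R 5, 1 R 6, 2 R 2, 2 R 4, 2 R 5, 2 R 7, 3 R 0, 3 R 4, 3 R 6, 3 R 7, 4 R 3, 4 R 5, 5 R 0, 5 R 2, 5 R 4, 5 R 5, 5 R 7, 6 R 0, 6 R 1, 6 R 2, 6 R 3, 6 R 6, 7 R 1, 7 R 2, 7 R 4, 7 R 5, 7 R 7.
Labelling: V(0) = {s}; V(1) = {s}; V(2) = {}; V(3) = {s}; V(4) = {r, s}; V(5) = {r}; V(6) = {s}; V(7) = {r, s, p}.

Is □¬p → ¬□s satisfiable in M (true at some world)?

Yes

Let φ = □¬p → ¬□s. Evaluate φ at each world:
  0 (successors {1, 2, 4, 6, 7}): φ is true.
  1 (successors {3, 5, 6}): φ is true.
  2 (successors {2, 4, 5, 7}): φ is true.
  3 (successors {0, 4, 6, 7}): φ is true.
  4 (successors {3, 5}): φ is true.
  5 (successors {0, 2, 4, 5, 7}): φ is true.
  6 (successors {0, 1, 2, 3, 6}): φ is true.
  7 (successors {1, 2, 4, 5, 7}): φ is true.
Detail at 0 (witness):
  At 0: □¬p is false, ¬□s is true, so □¬p → ¬□s is true.
    At 0: □¬p requires ¬p at every successor {1, 2, 4, 6, 7}.
      ¬p fails at 7, so □¬p is false at 0.
    At 0: □s is false, so ¬□s is true.
      At 0: □s requires s at every successor {1, 2, 4, 6, 7}.
        s fails at 2, so □s is false at 0.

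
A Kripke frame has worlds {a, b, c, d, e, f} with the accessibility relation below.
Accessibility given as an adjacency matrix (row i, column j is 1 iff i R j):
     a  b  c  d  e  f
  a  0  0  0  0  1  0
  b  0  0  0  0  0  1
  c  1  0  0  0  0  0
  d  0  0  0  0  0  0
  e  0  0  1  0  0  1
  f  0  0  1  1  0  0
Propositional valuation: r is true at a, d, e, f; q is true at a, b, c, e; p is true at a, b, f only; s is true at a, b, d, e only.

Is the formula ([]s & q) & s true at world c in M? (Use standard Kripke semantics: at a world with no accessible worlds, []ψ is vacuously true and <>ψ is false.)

No

Recall that []ψ holds at a world iff ψ holds at every accessible world, and <>ψ holds iff ψ holds at some accessible world.
At c: []s & q is true, s is false, so ([]s & q) & s is false.
  At c: []s is true, q is true, so []s & q is true.
    At c: []s requires s at every successor {a}.
      At a: s is true.
    So []s is true at c.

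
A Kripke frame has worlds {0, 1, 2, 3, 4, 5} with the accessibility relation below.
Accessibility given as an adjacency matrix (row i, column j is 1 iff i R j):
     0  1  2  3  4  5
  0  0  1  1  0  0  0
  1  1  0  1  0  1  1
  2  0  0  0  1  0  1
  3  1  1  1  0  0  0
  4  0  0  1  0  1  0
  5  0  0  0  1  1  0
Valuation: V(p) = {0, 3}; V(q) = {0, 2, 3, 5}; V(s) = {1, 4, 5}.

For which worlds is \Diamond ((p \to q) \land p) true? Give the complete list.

Recall that \Diamond ψ holds at a world iff ψ holds at some accessible world.
Let φ = \Diamond ((p \to q) \land p). Evaluate φ at each world:
  0 (successors {1, 2}): φ is false.
  1 (successors {0, 2, 4, 5}): φ is true.
  2 (successors {3, 5}): φ is true.
  3 (successors {0, 1, 2}): φ is true.
  4 (successors {2, 4}): φ is false.
  5 (successors {3, 4}): φ is true.
For instance, at 5:
  At 5: \Diamond ((p \to q) \land p) requires (p \to q) \land p at some successor in {3, 4}.
    (p \to q) \land p holds at 3, so \Diamond ((p \to q) \land p) is true at 5.
Satisfying worlds: {1, 2, 3, 5}

1, 2, 3, 5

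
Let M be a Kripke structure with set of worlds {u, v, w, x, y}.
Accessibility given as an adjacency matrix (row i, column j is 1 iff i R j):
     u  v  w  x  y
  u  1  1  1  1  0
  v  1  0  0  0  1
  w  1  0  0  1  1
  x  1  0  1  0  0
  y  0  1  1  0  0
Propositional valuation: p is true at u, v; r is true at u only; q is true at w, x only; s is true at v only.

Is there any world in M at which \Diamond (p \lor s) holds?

Yes

Let φ = \Diamond (p \lor s). Evaluate φ at each world:
  u (successors {u, v, w, x}): φ is true.
  v (successors {u, y}): φ is true.
  w (successors {u, x, y}): φ is true.
  x (successors {u, w}): φ is true.
  y (successors {v, w}): φ is true.
Detail at u (witness):
  At u: \Diamond (p \lor s) requires p \lor s at some successor in {u, v, w, x}.
    p \lor s holds at u, so \Diamond (p \lor s) is true at u.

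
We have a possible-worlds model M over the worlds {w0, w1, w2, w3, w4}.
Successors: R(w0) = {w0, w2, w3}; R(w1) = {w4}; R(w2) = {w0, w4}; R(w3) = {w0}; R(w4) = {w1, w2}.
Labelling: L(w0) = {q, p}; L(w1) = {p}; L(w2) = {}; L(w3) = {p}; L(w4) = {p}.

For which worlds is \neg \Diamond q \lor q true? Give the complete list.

Recall that \Diamond ψ holds at a world iff ψ holds at some accessible world.
Let φ = \neg \Diamond q \lor q. Evaluate φ at each world:
  w0 (successors {w0, w2, w3}): φ is true.
  w1 (successors {w4}): φ is true.
  w2 (successors {w0, w4}): φ is false.
  w3 (successors {w0}): φ is false.
  w4 (successors {w1, w2}): φ is true.
For instance, at w2:
  At w2: \neg \Diamond q is false, q is false, so \neg \Diamond q \lor q is false.
    At w2: \Diamond q is true, so \neg \Diamond q is false.
      At w2: \Diamond q requires q at some successor in {w0, w4}.
        q holds at w0, so \Diamond q is true at w2.
Satisfying worlds: {w0, w1, w4}

w0, w1, w4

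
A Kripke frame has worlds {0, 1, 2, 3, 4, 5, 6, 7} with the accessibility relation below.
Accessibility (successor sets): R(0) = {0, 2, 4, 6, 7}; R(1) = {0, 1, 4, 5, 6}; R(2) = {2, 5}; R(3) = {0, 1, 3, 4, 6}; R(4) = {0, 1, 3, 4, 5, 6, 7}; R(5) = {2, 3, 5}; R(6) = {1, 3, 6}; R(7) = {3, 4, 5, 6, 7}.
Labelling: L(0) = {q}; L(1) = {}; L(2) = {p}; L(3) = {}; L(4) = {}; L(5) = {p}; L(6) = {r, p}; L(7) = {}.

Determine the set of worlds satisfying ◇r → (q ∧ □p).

Let φ = ◇r → (q ∧ □p). Evaluate φ at each world:
  0 (successors {0, 2, 4, 6, 7}): φ is false.
  1 (successors {0, 1, 4, 5, 6}): φ is false.
  2 (successors {2, 5}): φ is true.
  3 (successors {0, 1, 3, 4, 6}): φ is false.
  4 (successors {0, 1, 3, 4, 5, 6, 7}): φ is false.
  5 (successors {2, 3, 5}): φ is true.
  6 (successors {1, 3, 6}): φ is false.
  7 (successors {3, 4, 5, 6, 7}): φ is false.
For instance, at 5:
  At 5: ◇r is false, q ∧ □p is false, so ◇r → (q ∧ □p) is true.
    At 5: ◇r requires r at some successor in {2, 3, 5}.
      At 2: r is false.
      At 3: r is false.
      At 5: r is false.
    So ◇r is false at 5.
    At 5: q is false, □p is false, so q ∧ □p is false.
      At 5: □p requires p at every successor {2, 3, 5}.
        p fails at 3, so □p is false at 5.
Satisfying worlds: {2, 5}

2, 5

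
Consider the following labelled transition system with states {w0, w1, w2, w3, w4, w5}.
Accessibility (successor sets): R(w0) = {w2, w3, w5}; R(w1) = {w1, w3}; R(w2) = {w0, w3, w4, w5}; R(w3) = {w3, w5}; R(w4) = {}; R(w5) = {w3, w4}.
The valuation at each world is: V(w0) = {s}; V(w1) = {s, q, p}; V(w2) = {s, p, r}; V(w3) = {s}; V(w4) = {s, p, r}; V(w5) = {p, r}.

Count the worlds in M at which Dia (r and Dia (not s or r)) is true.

Recall that Dia ψ holds at a world iff ψ holds at some accessible world.
Let φ = Dia (r and Dia (not s or r)). Evaluate φ at each world:
  w0 (successors {w2, w3, w5}): φ is true.
  w1 (successors {w1, w3}): φ is false.
  w2 (successors {w0, w3, w4, w5}): φ is true.
  w3 (successors {w3, w5}): φ is true.
  w4 (successors ∅): φ is false.
  w5 (successors {w3, w4}): φ is false.
For instance, at w3:
  At w3: Dia (r and Dia (not s or r)) requires r and Dia (not s or r) at some successor in {w3, w5}.
    r and Dia (not s or r) holds at w5, so Dia (r and Dia (not s or r)) is true at w3.
      At w5: r is true, Dia (not s or r) is true, so r and Dia (not s or r) is true.
Satisfying worlds: {w0, w2, w3}

3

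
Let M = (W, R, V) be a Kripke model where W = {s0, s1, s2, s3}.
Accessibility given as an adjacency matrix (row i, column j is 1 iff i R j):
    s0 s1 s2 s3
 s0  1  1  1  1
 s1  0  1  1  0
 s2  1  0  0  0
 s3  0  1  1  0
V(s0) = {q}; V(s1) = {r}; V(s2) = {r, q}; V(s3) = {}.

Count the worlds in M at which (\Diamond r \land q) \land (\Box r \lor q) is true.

Recall that \Box ψ holds at a world iff ψ holds at every accessible world, and \Diamond ψ holds iff ψ holds at some accessible world.
Let φ = (\Diamond r \land q) \land (\Box r \lor q). Evaluate φ at each world:
  s0 (successors {s0, s1, s2, s3}): φ is true.
  s1 (successors {s1, s2}): φ is false.
  s2 (successors {s0}): φ is false.
  s3 (successors {s1, s2}): φ is false.
For instance, at s2:
  At s2: \Diamond r \land q is false, \Box r \lor q is true, so (\Diamond r \land q) \land (\Box r \lor q) is false.
    At s2: \Diamond r is false, q is true, so \Diamond r \land q is false.
      At s2: \Diamond r requires r at some successor in {s0}.
        At s0: r is false.
      So \Diamond r is false at s2.
    At s2: \Box r is false, q is true, so \Box r \lor q is true.
      At s2: \Box r requires r at every successor {s0}.
        r fails at s0, so \Box r is false at s2.
Satisfying worlds: {s0}

1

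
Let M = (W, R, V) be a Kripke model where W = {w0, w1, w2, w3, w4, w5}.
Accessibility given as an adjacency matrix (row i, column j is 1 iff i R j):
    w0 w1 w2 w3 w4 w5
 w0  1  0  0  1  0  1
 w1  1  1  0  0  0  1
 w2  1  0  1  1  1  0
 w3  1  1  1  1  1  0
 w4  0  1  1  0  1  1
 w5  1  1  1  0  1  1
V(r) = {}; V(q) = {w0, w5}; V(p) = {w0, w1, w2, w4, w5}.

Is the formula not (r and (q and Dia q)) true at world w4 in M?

Yes

At w4: r and (q and Dia q) is false, so not (r and (q and Dia q)) is true.
  At w4: r is false, q and Dia q is false, so r and (q and Dia q) is false.
    At w4: q is false, Dia q is true, so q and Dia q is false.
      At w4: Dia q requires q at some successor in {w1, w2, w4, w5}.
        q holds at w5, so Dia q is true at w4.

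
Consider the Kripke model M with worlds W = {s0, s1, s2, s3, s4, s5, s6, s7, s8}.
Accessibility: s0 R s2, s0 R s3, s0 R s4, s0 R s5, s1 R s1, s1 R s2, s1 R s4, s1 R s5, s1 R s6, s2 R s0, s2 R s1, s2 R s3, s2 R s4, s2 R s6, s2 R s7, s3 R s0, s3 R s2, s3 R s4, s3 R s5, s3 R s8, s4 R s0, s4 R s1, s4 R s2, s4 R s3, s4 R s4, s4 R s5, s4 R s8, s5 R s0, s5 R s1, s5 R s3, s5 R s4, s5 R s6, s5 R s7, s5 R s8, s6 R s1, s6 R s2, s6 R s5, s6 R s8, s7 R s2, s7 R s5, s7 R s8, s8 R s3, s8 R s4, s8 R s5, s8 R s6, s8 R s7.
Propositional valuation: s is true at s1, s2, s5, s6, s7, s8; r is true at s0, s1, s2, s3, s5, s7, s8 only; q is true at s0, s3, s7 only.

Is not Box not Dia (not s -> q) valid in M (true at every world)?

Recall that Box ψ holds at a world iff ψ holds at every accessible world, and Dia ψ holds iff ψ holds at some accessible world.
Let φ = not Box not Dia (not s -> q). Evaluate φ at each world:
  s0 (successors {s2, s3, s4, s5}): φ is true.
  s1 (successors {s1, s2, s4, s5, s6}): φ is true.
  s2 (successors {s0, s1, s3, s4, s6, s7}): φ is true.
  s3 (successors {s0, s2, s4, s5, s8}): φ is true.
  s4 (successors {s0, s1, s2, s3, s4, s5, s8}): φ is true.
  s5 (successors {s0, s1, s3, s4, s6, s7, s8}): φ is true.
  s6 (successors {s1, s2, s5, s8}): φ is true.
  s7 (successors {s2, s5, s8}): φ is true.
  s8 (successors {s3, s4, s5, s6, s7}): φ is true.
For instance, at s3:
  At s3: Box not Dia (not s -> q) is false, so not Box not Dia (not s -> q) is true.
    At s3: Box not Dia (not s -> q) requires not Dia (not s -> q) at every successor {s0, s2, s4, s5, s8}.
      not Dia (not s -> q) fails at s0, so Box not Dia (not s -> q) is false at s3.

Yes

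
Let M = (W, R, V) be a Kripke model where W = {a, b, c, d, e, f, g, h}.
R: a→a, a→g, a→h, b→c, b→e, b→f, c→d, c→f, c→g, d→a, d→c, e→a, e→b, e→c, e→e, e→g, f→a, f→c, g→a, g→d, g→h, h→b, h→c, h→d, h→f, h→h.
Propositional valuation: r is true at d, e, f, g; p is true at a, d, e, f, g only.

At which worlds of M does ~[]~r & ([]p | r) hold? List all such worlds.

c, e, g

Let φ = ~[]~r & ([]p | r). Evaluate φ at each world:
  a (successors {a, g, h}): φ is false.
  b (successors {c, e, f}): φ is false.
  c (successors {d, f, g}): φ is true.
  d (successors {a, c}): φ is false.
  e (successors {a, b, c, e, g}): φ is true.
  f (successors {a, c}): φ is false.
  g (successors {a, d, h}): φ is true.
  h (successors {b, c, d, f, h}): φ is false.
For instance, at d:
  At d: ~[]~r is false, []p | r is true, so ~[]~r & ([]p | r) is false.
    At d: []~r is true, so ~[]~r is false.
      At d: []~r requires ~r at every successor {a, c}.
        At a: ~r is true.
        At c: ~r is true.
      So []~r is true at d.
    At d: []p is false, r is true, so []p | r is true.
      At d: []p requires p at every successor {a, c}.
        p fails at c, so []p is false at d.
Satisfying worlds: {c, e, g}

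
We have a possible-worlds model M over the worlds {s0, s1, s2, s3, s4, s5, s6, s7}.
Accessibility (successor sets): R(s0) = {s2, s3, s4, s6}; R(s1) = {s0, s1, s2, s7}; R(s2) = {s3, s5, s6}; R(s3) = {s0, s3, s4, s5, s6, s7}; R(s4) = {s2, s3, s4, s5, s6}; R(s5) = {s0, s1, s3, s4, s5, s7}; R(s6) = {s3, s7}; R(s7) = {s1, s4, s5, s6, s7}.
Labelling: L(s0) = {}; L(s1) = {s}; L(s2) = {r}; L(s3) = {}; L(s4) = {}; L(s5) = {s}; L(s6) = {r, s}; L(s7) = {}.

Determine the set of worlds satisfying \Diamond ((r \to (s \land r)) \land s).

s0, s1, s2, s3, s4, s5, s7

Let φ = \Diamond ((r \to (s \land r)) \land s). Evaluate φ at each world:
  s0 (successors {s2, s3, s4, s6}): φ is true.
  s1 (successors {s0, s1, s2, s7}): φ is true.
  s2 (successors {s3, s5, s6}): φ is true.
  s3 (successors {s0, s3, s4, s5, s6, s7}): φ is true.
  s4 (successors {s2, s3, s4, s5, s6}): φ is true.
  s5 (successors {s0, s1, s3, s4, s5, s7}): φ is true.
  s6 (successors {s3, s7}): φ is false.
  s7 (successors {s1, s4, s5, s6, s7}): φ is true.
For instance, at s5:
  At s5: \Diamond ((r \to (s \land r)) \land s) requires (r \to (s \land r)) \land s at some successor in {s0, s1, s3, s4, s5, s7}.
    (r \to (s \land r)) \land s holds at s1, so \Diamond ((r \to (s \land r)) \land s) is true at s5.
Satisfying worlds: {s0, s1, s2, s3, s4, s5, s7}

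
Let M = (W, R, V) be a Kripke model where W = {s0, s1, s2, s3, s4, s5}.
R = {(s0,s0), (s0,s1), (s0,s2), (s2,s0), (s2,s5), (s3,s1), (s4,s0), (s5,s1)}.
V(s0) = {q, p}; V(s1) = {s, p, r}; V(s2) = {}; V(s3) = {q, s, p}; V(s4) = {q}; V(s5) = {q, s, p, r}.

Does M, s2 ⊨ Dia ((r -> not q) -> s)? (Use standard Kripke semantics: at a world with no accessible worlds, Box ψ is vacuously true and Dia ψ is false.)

Recall that Dia ψ holds at a world iff ψ holds at some accessible world.
At s2: Dia ((r -> not q) -> s) requires (r -> not q) -> s at some successor in {s0, s5}.
  (r -> not q) -> s holds at s5, so Dia ((r -> not q) -> s) is true at s2.

Yes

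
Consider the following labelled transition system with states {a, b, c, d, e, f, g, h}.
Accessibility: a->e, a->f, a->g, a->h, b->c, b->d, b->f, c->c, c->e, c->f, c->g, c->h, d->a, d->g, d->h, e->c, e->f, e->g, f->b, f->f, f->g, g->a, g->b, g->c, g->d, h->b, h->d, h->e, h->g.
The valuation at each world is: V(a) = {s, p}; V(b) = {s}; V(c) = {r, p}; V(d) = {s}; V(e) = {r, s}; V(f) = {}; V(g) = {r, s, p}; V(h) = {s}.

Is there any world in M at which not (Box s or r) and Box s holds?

No

Recall that Box ψ holds at a world iff ψ holds at every accessible world, and Dia ψ holds iff ψ holds at some accessible world.
Let φ = not (Box s or r) and Box s. Evaluate φ at each world:
  a (successors {e, f, g, h}): φ is false.
  b (successors {c, d, f}): φ is false.
  c (successors {c, e, f, g, h}): φ is false.
  d (successors {a, g, h}): φ is false.
  e (successors {c, f, g}): φ is false.
  f (successors {b, f, g}): φ is false.
  g (successors {a, b, c, d}): φ is false.
  h (successors {b, d, e, g}): φ is false.
For instance, at g:
  At g: not (Box s or r) is false, Box s is false, so not (Box s or r) and Box s is false.
    At g: Box s or r is true, so not (Box s or r) is false.
      At g: Box s is false, r is true, so Box s or r is true.
    At g: Box s requires s at every successor {a, b, c, d}.
      s fails at c, so Box s is false at g.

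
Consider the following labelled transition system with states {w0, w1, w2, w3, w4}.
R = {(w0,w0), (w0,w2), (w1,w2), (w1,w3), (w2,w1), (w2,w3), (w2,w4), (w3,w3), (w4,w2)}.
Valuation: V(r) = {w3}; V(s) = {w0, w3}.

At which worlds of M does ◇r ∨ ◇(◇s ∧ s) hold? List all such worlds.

Let φ = ◇r ∨ ◇(◇s ∧ s). Evaluate φ at each world:
  w0 (successors {w0, w2}): φ is true.
  w1 (successors {w2, w3}): φ is true.
  w2 (successors {w1, w3, w4}): φ is true.
  w3 (successors {w3}): φ is true.
  w4 (successors {w2}): φ is false.
For instance, at w1:
  At w1: ◇r is true, ◇(◇s ∧ s) is true, so ◇r ∨ ◇(◇s ∧ s) is true.
    At w1: ◇r requires r at some successor in {w2, w3}.
      r holds at w3, so ◇r is true at w1.
    At w1: ◇(◇s ∧ s) requires ◇s ∧ s at some successor in {w2, w3}.
      ◇s ∧ s holds at w3, so ◇(◇s ∧ s) is true at w1.
Satisfying worlds: {w0, w1, w2, w3}

w0, w1, w2, w3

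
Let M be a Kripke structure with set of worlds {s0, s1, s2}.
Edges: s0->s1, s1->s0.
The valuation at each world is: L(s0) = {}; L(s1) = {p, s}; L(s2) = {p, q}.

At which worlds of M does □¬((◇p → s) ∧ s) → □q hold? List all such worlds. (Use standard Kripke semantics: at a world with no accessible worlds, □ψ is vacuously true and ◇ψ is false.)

Recall that □ψ holds at a world iff ψ holds at every accessible world, and ◇ψ holds iff ψ holds at some accessible world.
Let φ = □¬((◇p → s) ∧ s) → □q. Evaluate φ at each world:
  s0 (successors {s1}): φ is true.
  s1 (successors {s0}): φ is false.
  s2 (successors ∅): φ is true.
For instance, at s1:
  At s1: □¬((◇p → s) ∧ s) is true, □q is false, so □¬((◇p → s) ∧ s) → □q is false.
    At s1: □¬((◇p → s) ∧ s) requires ¬((◇p → s) ∧ s) at every successor {s0}.
      At s0: ¬((◇p → s) ∧ s) is true.
    So □¬((◇p → s) ∧ s) is true at s1.
    At s1: □q requires q at every successor {s0}.
      q fails at s0, so □q is false at s1.
Satisfying worlds: {s0, s2}

s0, s2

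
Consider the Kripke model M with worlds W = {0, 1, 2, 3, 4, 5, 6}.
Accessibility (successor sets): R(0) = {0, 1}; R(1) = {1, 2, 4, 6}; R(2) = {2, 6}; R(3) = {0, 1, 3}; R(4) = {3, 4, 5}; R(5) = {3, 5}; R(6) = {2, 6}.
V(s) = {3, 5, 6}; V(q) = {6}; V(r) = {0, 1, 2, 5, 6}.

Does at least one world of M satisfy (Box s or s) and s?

Let φ = (Box s or s) and s. Evaluate φ at each world:
  0 (successors {0, 1}): φ is false.
  1 (successors {1, 2, 4, 6}): φ is false.
  2 (successors {2, 6}): φ is false.
  3 (successors {0, 1, 3}): φ is true.
  4 (successors {3, 4, 5}): φ is false.
  5 (successors {3, 5}): φ is true.
  6 (successors {2, 6}): φ is true.
Detail at 3 (witness):
  At 3: Box s or s is true, s is true, so (Box s or s) and s is true.
    At 3: Box s is false, s is true, so Box s or s is true.
      At 3: Box s requires s at every successor {0, 1, 3}.
        s fails at 0, so Box s is false at 3.

Yes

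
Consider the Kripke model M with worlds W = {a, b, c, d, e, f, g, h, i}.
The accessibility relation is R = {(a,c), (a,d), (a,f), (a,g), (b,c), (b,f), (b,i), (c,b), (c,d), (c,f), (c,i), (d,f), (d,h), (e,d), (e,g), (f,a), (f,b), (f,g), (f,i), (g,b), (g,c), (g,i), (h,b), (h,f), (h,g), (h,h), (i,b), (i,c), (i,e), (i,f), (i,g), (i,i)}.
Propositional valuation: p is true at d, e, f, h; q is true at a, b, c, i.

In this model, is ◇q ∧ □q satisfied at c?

No

Recall that □ψ holds at a world iff ψ holds at every accessible world, and ◇ψ holds iff ψ holds at some accessible world.
At c: ◇q is true, □q is false, so ◇q ∧ □q is false.
  At c: ◇q requires q at some successor in {b, d, f, i}.
    q holds at b, so ◇q is true at c.
  At c: □q requires q at every successor {b, d, f, i}.
    q fails at d, so □q is false at c.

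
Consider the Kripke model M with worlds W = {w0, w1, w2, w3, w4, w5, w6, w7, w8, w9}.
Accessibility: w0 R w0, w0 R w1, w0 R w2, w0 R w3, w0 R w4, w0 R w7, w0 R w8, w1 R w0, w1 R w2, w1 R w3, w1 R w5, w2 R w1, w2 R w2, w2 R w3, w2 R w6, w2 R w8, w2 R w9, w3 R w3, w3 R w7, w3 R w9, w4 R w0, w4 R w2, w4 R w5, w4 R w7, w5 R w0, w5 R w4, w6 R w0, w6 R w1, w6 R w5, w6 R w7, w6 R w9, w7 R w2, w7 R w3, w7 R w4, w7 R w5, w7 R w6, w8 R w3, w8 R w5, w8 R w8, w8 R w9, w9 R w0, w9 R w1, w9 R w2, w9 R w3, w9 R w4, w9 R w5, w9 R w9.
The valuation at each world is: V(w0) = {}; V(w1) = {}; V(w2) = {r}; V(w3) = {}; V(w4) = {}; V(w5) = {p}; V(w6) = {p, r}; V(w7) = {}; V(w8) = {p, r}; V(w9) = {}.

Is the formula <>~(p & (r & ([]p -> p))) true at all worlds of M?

Yes

Recall that []ψ holds at a world iff ψ holds at every accessible world, and <>ψ holds iff ψ holds at some accessible world.
Let φ = <>~(p & (r & ([]p -> p))). Evaluate φ at each world:
  w0 (successors {w0, w1, w2, w3, w4, w7, w8}): φ is true.
  w1 (successors {w0, w2, w3, w5}): φ is true.
  w2 (successors {w1, w2, w3, w6, w8, w9}): φ is true.
  w3 (successors {w3, w7, w9}): φ is true.
  w4 (successors {w0, w2, w5, w7}): φ is true.
  w5 (successors {w0, w4}): φ is true.
  w6 (successors {w0, w1, w5, w7, w9}): φ is true.
  w7 (successors {w2, w3, w4, w5, w6}): φ is true.
  w8 (successors {w3, w5, w8, w9}): φ is true.
  w9 (successors {w0, w1, w2, w3, w4, w5, w9}): φ is true.
For instance, at w9:
  At w9: <>~(p & (r & ([]p -> p))) requires ~(p & (r & ([]p -> p))) at some successor in {w0, w1, w2, w3, w4, w5, w9}.
    ~(p & (r & ([]p -> p))) holds at w0, so <>~(p & (r & ([]p -> p))) is true at w9.
      At w0: p & (r & ([]p -> p)) is false, so ~(p & (r & ([]p -> p))) is true.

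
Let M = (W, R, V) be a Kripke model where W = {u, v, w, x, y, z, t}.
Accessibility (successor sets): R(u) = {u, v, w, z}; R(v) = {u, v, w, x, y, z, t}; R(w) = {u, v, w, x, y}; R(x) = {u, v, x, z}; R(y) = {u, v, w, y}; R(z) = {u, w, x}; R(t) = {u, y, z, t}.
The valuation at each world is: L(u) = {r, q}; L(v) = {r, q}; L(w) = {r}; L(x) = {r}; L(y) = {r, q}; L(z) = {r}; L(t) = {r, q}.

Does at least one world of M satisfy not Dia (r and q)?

Let φ = not Dia (r and q). Evaluate φ at each world:
  u (successors {u, v, w, z}): φ is false.
  v (successors {u, v, w, x, y, z, t}): φ is false.
  w (successors {u, v, w, x, y}): φ is false.
  x (successors {u, v, x, z}): φ is false.
  y (successors {u, v, w, y}): φ is false.
  z (successors {u, w, x}): φ is false.
  t (successors {u, y, z, t}): φ is false.
For instance, at u:
  At u: Dia (r and q) is true, so not Dia (r and q) is false.
    At u: Dia (r and q) requires r and q at some successor in {u, v, w, z}.
      r and q holds at u, so Dia (r and q) is true at u.

No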